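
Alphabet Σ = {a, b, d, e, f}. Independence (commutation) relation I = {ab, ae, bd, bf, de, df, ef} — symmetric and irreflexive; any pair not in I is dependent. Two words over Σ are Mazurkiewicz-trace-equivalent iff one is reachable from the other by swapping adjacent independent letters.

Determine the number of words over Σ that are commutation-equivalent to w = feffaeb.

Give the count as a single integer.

35

drop 0:f onto floor
drop 1:e onto floor
drop 2:f onto {0:f}
drop 3:f onto {2:f}
drop 4:a onto {3:f}
drop 5:e onto {1:e}
drop 6:b onto {5:e}
ground layer = {0:f, 1:e}
drop-orders for the pieces not yet dropped (sum over which currently-grounded one goes next):
  1 to go: {4} 1  {6} 1
  2 to go: {3,4} 1  {4,6} 2  {5,6} 1
  3 to go: {1,5,6} 1  {2,3,4} 1  {3,4,6} 3  {4,5,6} 3
  4 to go: {0,2,3,4} 1  {1,4,5,6} 4  {2,3,4,6} 4  {3,4,5,6} 6
  5 to go: {0,2,3,4,6} 5  {1,3,4,5,6} 10  {2,3,4,5,6} 10
  if 0:f drops first: 20 orders
  if 1:e drops first: 15 orders
heap linearizations: 35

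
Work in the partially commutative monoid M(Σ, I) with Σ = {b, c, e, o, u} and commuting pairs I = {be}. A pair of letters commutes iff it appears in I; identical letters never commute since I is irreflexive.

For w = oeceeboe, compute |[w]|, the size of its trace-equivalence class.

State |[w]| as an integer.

#0=o has no predecessor
#1=e depends on [0:o]
#2=c depends on [1:e]
#3=e depends on [2:c]
#4=e depends on [3:e]
#5=b depends on [2:c]
#6=o depends on [4:e, 5:b]
#7=e depends on [6:o]
sources: [0:o]
N(rest) = Σ N(rest − s) over sources s of rest; N(one piece) = 1:
  size 1 → [7]=1
  size 2 → [6,7]=1
  size 3 → [4,6,7]=1  [5,6,7]=1
  size 4 → [3,4,6,7]=1  [4,5,6,7]=2
  size 5 → [3,4,5,6,7]=3
  size 6 → [2,3,4,5,6,7]=3
  first=0(o) contributes 3

3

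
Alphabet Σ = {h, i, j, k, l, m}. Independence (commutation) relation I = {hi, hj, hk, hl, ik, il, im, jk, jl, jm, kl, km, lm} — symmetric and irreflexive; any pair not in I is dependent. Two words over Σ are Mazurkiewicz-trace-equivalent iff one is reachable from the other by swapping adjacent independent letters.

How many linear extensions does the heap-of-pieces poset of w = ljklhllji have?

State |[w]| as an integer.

2520

piece 0:l — minimal
piece 1:j — minimal
piece 2:k — minimal
piece 3:l rests on {0:l}
piece 4:h — minimal
piece 5:l rests on {3:l}
piece 6:l rests on {5:l}
piece 7:j rests on {1:j}
piece 8:i rests on {7:j}
minimal pieces: {0:l, 1:j, 2:k, 4:h}
ways to finish when only these pieces remain (= sum over removing one remaining piece with nothing left below it):
  1 left: {2}→1  {4}→1  {6}→1  {8}→1
  2 left: {2,4}→2  {2,6}→2  {2,8}→2  {4,6}→2  {4,8}→2  {5,6}→1  {6,8}→2  {7,8}→1
  3 left: {1,7,8}→1  {2,4,6}→6  {2,4,8}→6  {2,5,6}→3  {2,6,8}→6  {2,7,8}→3  {3,5,6}→1  {4,5,6}→3  {4,6,8}→6  {4,7,8}→3  {5,6,8}→3  {6,7,8}→3
  4 left: {0,3,5,6}→1  {1,2,7,8}→4  {1,4,7,8}→4  {1,6,7,8}→4  {2,3,5,6}→4  {2,4,5,6}→12  {2,4,6,8}→24  {2,4,7,8}→12  {2,5,6,8}→12  {2,6,7,8}→12  {3,4,5,6}→4  {3,5,6,8}→4  {4,5,6,8}→12  {4,6,7,8}→12  {5,6,7,8}→6
  5 left: {0,2,3,5,6}→5  {0,3,4,5,6}→5  {0,3,5,6,8}→5  {1,2,4,7,8}→20  {1,2,6,7,8}→20  {1,4,6,7,8}→20  {1,5,6,7,8}→10  {2,3,4,5,6}→20  {2,3,5,6,8}→20  {2,4,5,6,8}→60  {2,4,6,7,8}→60  {2,5,6,7,8}→30  {3,4,5,6,8}→20  {3,5,6,7,8}→10  {4,5,6,7,8}→30
  6 left: {0,2,3,4,5,6}→30  {0,2,3,5,6,8}→30  {0,3,4,5,6,8}→30  {0,3,5,6,7,8}→15  {1,2,4,6,7,8}→120  {1,2,5,6,7,8}→60  {1,3,5,6,7,8}→20  {1,4,5,6,7,8}→60  {2,3,4,5,6,8}→120  {2,3,5,6,7,8}→60  {2,4,5,6,7,8}→180  {3,4,5,6,7,8}→60
  7 left: {0,1,3,5,6,7,8}→35  {0,2,3,4,5,6,8}→210  {0,2,3,5,6,7,8}→105  {0,3,4,5,6,7,8}→105  {1,2,3,5,6,7,8}→140  {1,2,4,5,6,7,8}→420  {1,3,4,5,6,7,8}→140  {2,3,4,5,6,7,8}→420
  placing 0:l first → 1120 extensions
  placing 1:j first → 840 extensions
  placing 2:k first → 280 extensions
  placing 4:h first → 280 extensions
total linear extensions = 2520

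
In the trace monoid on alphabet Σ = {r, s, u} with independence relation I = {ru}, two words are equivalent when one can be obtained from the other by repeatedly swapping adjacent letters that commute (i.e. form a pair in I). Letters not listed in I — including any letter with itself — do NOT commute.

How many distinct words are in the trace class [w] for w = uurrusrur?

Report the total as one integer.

30

drop 0:u onto floor
drop 1:u onto {0:u}
drop 2:r onto floor
drop 3:r onto {2:r}
drop 4:u onto {1:u}
drop 5:s onto {3:r, 4:u}
drop 6:r onto {5:s}
drop 7:u onto {5:s}
drop 8:r onto {6:r}
ground layer = {0:u, 2:r}
drop-orders for the pieces not yet dropped (sum over which currently-grounded one goes next):
  1 to go: {7} 1  {8} 1
  2 to go: {6,8} 1  {7,8} 2
  3 to go: {6,7,8} 3
  4 to go: {5,6,7,8} 3
  5 to go: {3,5,6,7,8} 3  {4,5,6,7,8} 3
  6 to go: {1,4,5,6,7,8} 3  {2,3,5,6,7,8} 3  {3,4,5,6,7,8} 6
  7 to go: {0,1,4,5,6,7,8} 3  {1,3,4,5,6,7,8} 9  {2,3,4,5,6,7,8} 9
  if 0:u drops first: 18 orders
  if 2:r drops first: 12 orders
heap linearizations: 30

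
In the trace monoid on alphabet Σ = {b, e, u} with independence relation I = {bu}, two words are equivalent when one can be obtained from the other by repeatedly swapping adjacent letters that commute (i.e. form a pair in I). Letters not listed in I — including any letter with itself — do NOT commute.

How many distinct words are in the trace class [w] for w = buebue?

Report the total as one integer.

drop 0:b onto floor
drop 1:u onto floor
drop 2:e onto {0:b, 1:u}
drop 3:b onto {2:e}
drop 4:u onto {2:e}
drop 5:e onto {3:b, 4:u}
ground layer = {0:b, 1:u}
drop-orders for the pieces not yet dropped (sum over which currently-grounded one goes next):
  1 to go: {5} 1
  2 to go: {3,5} 1  {4,5} 1
  3 to go: {3,4,5} 2
  4 to go: {2,3,4,5} 2
  if 0:b drops first: 2 orders
  if 1:u drops first: 2 orders
heap linearizations: 4

4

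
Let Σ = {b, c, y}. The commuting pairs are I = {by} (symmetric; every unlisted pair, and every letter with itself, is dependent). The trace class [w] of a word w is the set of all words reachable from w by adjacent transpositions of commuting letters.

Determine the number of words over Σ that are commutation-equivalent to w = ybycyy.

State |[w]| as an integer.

piece 0:y — minimal
piece 1:b — minimal
piece 2:y rests on {0:y}
piece 3:c rests on {1:b, 2:y}
piece 4:y rests on {3:c}
piece 5:y rests on {4:y}
minimal pieces: {0:y, 1:b}
ways to finish when only these pieces remain (= sum over removing one remaining piece with nothing left below it):
  1 left: {5}→1
  2 left: {4,5}→1
  3 left: {3,4,5}→1
  4 left: {1,3,4,5}→1  {2,3,4,5}→1
  placing 0:y first → 2 extensions
  placing 1:b first → 1 extensions
total linear extensions = 3

3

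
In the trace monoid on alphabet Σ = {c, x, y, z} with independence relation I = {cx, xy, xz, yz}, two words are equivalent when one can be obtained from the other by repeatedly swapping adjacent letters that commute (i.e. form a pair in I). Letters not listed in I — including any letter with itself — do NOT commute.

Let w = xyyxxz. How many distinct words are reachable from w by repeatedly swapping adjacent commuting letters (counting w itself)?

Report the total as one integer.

60

0(x) covers ∅
1(y) covers ∅
2(y) covers 1:y
3(x) covers 0:x
4(x) covers 3:x
5(z) covers ∅
floor of heap: 0:x, 1:y, 5:z
completions by unplaced set U, small U first (add the entries for U minus each lowest piece of U):
  |U|=1: {2}:1  {4}:1  {5}:1
  |U|=2: {1,2}:1  {2,4}:2  {2,5}:2  {3,4}:1  {4,5}:2
  |U|=3: {0,3,4}:1  {1,2,4}:3  {1,2,5}:3  {2,3,4}:3  {2,4,5}:6  {3,4,5}:3
  |U|=4: {0,2,3,4}:4  {0,3,4,5}:4  {1,2,3,4}:6  {1,2,4,5}:12  {2,3,4,5}:12
  start at 0(x): 30
  start at 1(y): 20
  start at 5(z): 10
sum over floor = 60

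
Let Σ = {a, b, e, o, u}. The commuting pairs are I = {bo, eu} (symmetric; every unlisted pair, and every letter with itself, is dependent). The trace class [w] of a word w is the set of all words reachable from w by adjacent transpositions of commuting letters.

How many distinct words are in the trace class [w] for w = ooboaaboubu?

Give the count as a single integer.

drop 0:o onto floor
drop 1:o onto {0:o}
drop 2:b onto floor
drop 3:o onto {1:o}
drop 4:a onto {2:b, 3:o}
drop 5:a onto {4:a}
drop 6:b onto {5:a}
drop 7:o onto {5:a}
drop 8:u onto {6:b, 7:o}
drop 9:b onto {8:u}
drop 10:u onto {9:b}
ground layer = {0:o, 2:b}
drop-orders for the pieces not yet dropped (sum over which currently-grounded one goes next):
  1 to go: {10} 1
  2 to go: {9,10} 1
  3 to go: {8,9,10} 1
  4 to go: {6,8,9,10} 1  {7,8,9,10} 1
  5 to go: {6,7,8,9,10} 2
  6 to go: {5,6,7,8,9,10} 2
  7 to go: {4,5,6,7,8,9,10} 2
  8 to go: {2,4,5,6,7,8,9,10} 2  {3,4,5,6,7,8,9,10} 2
  9 to go: {1,3,4,5,6,7,8,9,10} 2  {2,3,4,5,6,7,8,9,10} 4
  if 0:o drops first: 6 orders
  if 2:b drops first: 2 orders
heap linearizations: 8

8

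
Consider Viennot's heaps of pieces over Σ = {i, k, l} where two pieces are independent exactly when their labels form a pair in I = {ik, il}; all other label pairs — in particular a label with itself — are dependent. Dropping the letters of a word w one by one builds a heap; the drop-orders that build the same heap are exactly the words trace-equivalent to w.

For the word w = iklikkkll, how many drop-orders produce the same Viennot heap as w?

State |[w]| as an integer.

36

piece 0:i — minimal
piece 1:k — minimal
piece 2:l rests on {1:k}
piece 3:i rests on {0:i}
piece 4:k rests on {2:l}
piece 5:k rests on {4:k}
piece 6:k rests on {5:k}
piece 7:l rests on {6:k}
piece 8:l rests on {7:l}
minimal pieces: {0:i, 1:k}
ways to finish when only these pieces remain (= sum over removing one remaining piece with nothing left below it):
  1 left: {3}→1  {8}→1
  2 left: {0,3}→1  {3,8}→2  {7,8}→1
  3 left: {0,3,8}→3  {3,7,8}→3  {6,7,8}→1
  4 left: {0,3,7,8}→6  {3,6,7,8}→4  {5,6,7,8}→1
  5 left: {0,3,6,7,8}→10  {3,5,6,7,8}→5  {4,5,6,7,8}→1
  6 left: {0,3,5,6,7,8}→15  {2,4,5,6,7,8}→1  {3,4,5,6,7,8}→6
  7 left: {0,3,4,5,6,7,8}→21  {1,2,4,5,6,7,8}→1  {2,3,4,5,6,7,8}→7
  placing 0:i first → 8 extensions
  placing 1:k first → 28 extensions
total linear extensions = 36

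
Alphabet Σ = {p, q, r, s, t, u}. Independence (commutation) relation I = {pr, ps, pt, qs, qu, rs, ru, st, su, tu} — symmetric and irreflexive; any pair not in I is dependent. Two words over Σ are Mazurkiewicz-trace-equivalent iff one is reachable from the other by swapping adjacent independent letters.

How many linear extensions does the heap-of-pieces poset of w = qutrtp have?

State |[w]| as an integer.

14

#0=q has no predecessor
#1=u has no predecessor
#2=t depends on [0:q]
#3=r depends on [2:t]
#4=t depends on [3:r]
#5=p depends on [0:q, 1:u]
sources: [0:q, 1:u]
N(rest) = Σ N(rest − s) over sources s of rest; N(one piece) = 1:
  size 1 → [4]=1  [5]=1
  size 2 → [1,5]=1  [3,4]=1  [4,5]=2
  size 3 → [1,4,5]=3  [2,3,4]=1  [3,4,5]=3
  size 4 → [1,3,4,5]=6  [2,3,4,5]=4
  first=0(q) contributes 10
  first=1(u) contributes 4
|[w]| = 14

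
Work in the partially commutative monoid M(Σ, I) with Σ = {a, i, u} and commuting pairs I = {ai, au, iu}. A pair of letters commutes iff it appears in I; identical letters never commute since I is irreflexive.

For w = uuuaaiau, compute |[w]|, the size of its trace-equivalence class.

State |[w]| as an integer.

280

piece 0:u — minimal
piece 1:u rests on {0:u}
piece 2:u rests on {1:u}
piece 3:a — minimal
piece 4:a rests on {3:a}
piece 5:i — minimal
piece 6:a rests on {4:a}
piece 7:u rests on {2:u}
minimal pieces: {0:u, 3:a, 5:i}
ways to finish when only these pieces remain (= sum over removing one remaining piece with nothing left below it):
  1 left: {5}→1  {6}→1  {7}→1
  2 left: {2,7}→1  {4,6}→1  {5,6}→2  {5,7}→2  {6,7}→2
  3 left: {1,2,7}→1  {2,5,7}→3  {2,6,7}→3  {3,4,6}→1  {4,5,6}→3  {4,6,7}→3  {5,6,7}→6
  4 left: {0,1,2,7}→1  {1,2,5,7}→4  {1,2,6,7}→4  {2,4,6,7}→6  {2,5,6,7}→12  {3,4,5,6}→4  {3,4,6,7}→4  {4,5,6,7}→12
  5 left: {0,1,2,5,7}→5  {0,1,2,6,7}→5  {1,2,4,6,7}→10  {1,2,5,6,7}→20  {2,3,4,6,7}→10  {2,4,5,6,7}→30  {3,4,5,6,7}→20
  6 left: {0,1,2,4,6,7}→15  {0,1,2,5,6,7}→30  {1,2,3,4,6,7}→20  {1,2,4,5,6,7}→60  {2,3,4,5,6,7}→60
  placing 0:u first → 140 extensions
  placing 3:a first → 105 extensions
  placing 5:i first → 35 extensions
total linear extensions = 280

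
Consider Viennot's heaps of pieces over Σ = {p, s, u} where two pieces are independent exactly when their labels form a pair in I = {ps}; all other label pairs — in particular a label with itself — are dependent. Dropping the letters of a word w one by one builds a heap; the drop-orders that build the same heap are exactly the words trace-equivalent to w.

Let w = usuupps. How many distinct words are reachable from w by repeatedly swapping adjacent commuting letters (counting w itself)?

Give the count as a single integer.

piece 0:u — minimal
piece 1:s rests on {0:u}
piece 2:u rests on {1:s}
piece 3:u rests on {2:u}
piece 4:p rests on {3:u}
piece 5:p rests on {4:p}
piece 6:s rests on {3:u}
minimal pieces: {0:u}
ways to finish when only these pieces remain (= sum over removing one remaining piece with nothing left below it):
  1 left: {5}→1  {6}→1
  2 left: {4,5}→1  {5,6}→2
  3 left: {4,5,6}→3
  4 left: {3,4,5,6}→3
  5 left: {2,3,4,5,6}→3
  placing 0:u first → 3 extensions

3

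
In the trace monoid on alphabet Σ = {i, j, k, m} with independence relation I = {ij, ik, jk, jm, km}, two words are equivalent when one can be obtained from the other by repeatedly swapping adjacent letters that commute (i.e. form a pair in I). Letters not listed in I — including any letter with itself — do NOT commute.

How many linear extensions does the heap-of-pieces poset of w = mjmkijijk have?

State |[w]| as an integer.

0(m) covers ∅
1(j) covers ∅
2(m) covers 0:m
3(k) covers ∅
4(i) covers 2:m
5(j) covers 1:j
6(i) covers 4:i
7(j) covers 5:j
8(k) covers 3:k
floor of heap: 0:m, 1:j, 3:k
completions by unplaced set U, small U first (add the entries for U minus each lowest piece of U):
  |U|=1: {6}:1  {7}:1  {8}:1
  |U|=2: {3,8}:1  {4,6}:1  {5,7}:1  {6,7}:2  {6,8}:2  {7,8}:2
  |U|=3: {1,5,7}:1  {2,4,6}:1  {3,6,8}:3  {3,7,8}:3  {4,6,7}:3  {4,6,8}:3  {5,6,7}:3  {5,7,8}:3  {6,7,8}:6
  |U|=4: {0,2,4,6}:1  {1,5,6,7}:4  {1,5,7,8}:4  {2,4,6,7}:4  {2,4,6,8}:4  {3,4,6,8}:6  {3,5,7,8}:6  {3,6,7,8}:12  {4,5,6,7}:6  {4,6,7,8}:12  {5,6,7,8}:12
  |U|=5: {0,2,4,6,7}:5  {0,2,4,6,8}:5  {1,3,5,7,8}:10  {1,4,5,6,7}:10  {1,5,6,7,8}:20  {2,3,4,6,8}:10  {2,4,5,6,7}:10  {2,4,6,7,8}:20  {3,4,6,7,8}:30  {3,5,6,7,8}:30  {4,5,6,7,8}:30
  |U|=6: {0,2,3,4,6,8}:15  {0,2,4,5,6,7}:15  {0,2,4,6,7,8}:30  {1,2,4,5,6,7}:20  {1,3,5,6,7,8}:60  {1,4,5,6,7,8}:60  {2,3,4,6,7,8}:60  {2,4,5,6,7,8}:60  {3,4,5,6,7,8}:90
  |U|=7: {0,1,2,4,5,6,7}:35  {0,2,3,4,6,7,8}:105  {0,2,4,5,6,7,8}:105  {1,2,4,5,6,7,8}:140  {1,3,4,5,6,7,8}:210  {2,3,4,5,6,7,8}:210
  start at 0(m): 560
  start at 1(j): 420
  start at 3(k): 280
sum over floor = 1260

1260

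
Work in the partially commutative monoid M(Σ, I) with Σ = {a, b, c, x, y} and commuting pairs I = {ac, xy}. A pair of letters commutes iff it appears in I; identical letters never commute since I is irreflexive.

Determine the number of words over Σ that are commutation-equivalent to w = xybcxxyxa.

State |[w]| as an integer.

piece 0:x — minimal
piece 1:y — minimal
piece 2:b rests on {0:x, 1:y}
piece 3:c rests on {2:b}
piece 4:x rests on {3:c}
piece 5:x rests on {4:x}
piece 6:y rests on {3:c}
piece 7:x rests on {5:x}
piece 8:a rests on {6:y, 7:x}
minimal pieces: {0:x, 1:y}
ways to finish when only these pieces remain (= sum over removing one remaining piece with nothing left below it):
  1 left: {8}→1
  2 left: {6,8}→1  {7,8}→1
  3 left: {5,7,8}→1  {6,7,8}→2
  4 left: {4,5,7,8}→1  {5,6,7,8}→3
  5 left: {4,5,6,7,8}→4
  6 left: {3,4,5,6,7,8}→4
  7 left: {2,3,4,5,6,7,8}→4
  placing 0:x first → 4 extensions
  placing 1:y first → 4 extensions
total linear extensions = 8

8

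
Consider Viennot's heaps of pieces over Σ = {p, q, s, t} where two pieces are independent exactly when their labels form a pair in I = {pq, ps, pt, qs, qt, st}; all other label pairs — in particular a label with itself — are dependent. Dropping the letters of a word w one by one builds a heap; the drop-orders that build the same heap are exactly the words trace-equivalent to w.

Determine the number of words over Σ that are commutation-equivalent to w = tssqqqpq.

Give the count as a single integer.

#0=t has no predecessor
#1=s has no predecessor
#2=s depends on [1:s]
#3=q has no predecessor
#4=q depends on [3:q]
#5=q depends on [4:q]
#6=p has no predecessor
#7=q depends on [5:q]
sources: [0:t, 1:s, 3:q, 6:p]
N(rest) = Σ N(rest − s) over sources s of rest; N(one piece) = 1:
  size 1 → [0]=1  [2]=1  [6]=1  [7]=1
  size 2 → [0,2]=2  [0,6]=2  [0,7]=2  [1,2]=1  [2,6]=2  [2,7]=2  [5,7]=1  [6,7]=2
  size 3 → [0,1,2]=3  [0,2,6]=6  [0,2,7]=6  [0,5,7]=3  [0,6,7]=6  [1,2,6]=3  [1,2,7]=3  [2,5,7]=3  [2,6,7]=6  [4,5,7]=1  [5,6,7]=3
  size 4 → [0,1,2,6]=12  [0,1,2,7]=12  [0,2,5,7]=12  [0,2,6,7]=24  [0,4,5,7]=4  [0,5,6,7]=12  [1,2,5,7]=6  [1,2,6,7]=12  [2,4,5,7]=4  [2,5,6,7]=12  [3,4,5,7]=1  [4,5,6,7]=4
  size 5 → [0,1,2,5,7]=30  [0,1,2,6,7]=60  [0,2,4,5,7]=20  [0,2,5,6,7]=60  [0,3,4,5,7]=5  [0,4,5,6,7]=20  [1,2,4,5,7]=10  [1,2,5,6,7]=30  [2,3,4,5,7]=5  [2,4,5,6,7]=20  [3,4,5,6,7]=5
  size 6 → [0,1,2,4,5,7]=60  [0,1,2,5,6,7]=180  [0,2,3,4,5,7]=30  [0,2,4,5,6,7]=120  [0,3,4,5,6,7]=30  [1,2,3,4,5,7]=15  [1,2,4,5,6,7]=60  [2,3,4,5,6,7]=30
  first=0(t) contributes 105
  first=1(s) contributes 210
  first=3(q) contributes 420
  first=6(p) contributes 105
|[w]| = 840

840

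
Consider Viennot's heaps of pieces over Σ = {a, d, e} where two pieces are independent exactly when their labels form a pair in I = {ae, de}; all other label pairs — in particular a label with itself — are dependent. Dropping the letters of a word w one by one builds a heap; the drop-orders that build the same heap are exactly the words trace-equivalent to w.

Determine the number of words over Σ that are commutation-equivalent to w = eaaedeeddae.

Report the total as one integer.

drop 0:e onto floor
drop 1:a onto floor
drop 2:a onto {1:a}
drop 3:e onto {0:e}
drop 4:d onto {2:a}
drop 5:e onto {3:e}
drop 6:e onto {5:e}
drop 7:d onto {4:d}
drop 8:d onto {7:d}
drop 9:a onto {8:d}
drop 10:e onto {6:e}
ground layer = {0:e, 1:a}
drop-orders for the pieces not yet dropped (sum over which currently-grounded one goes next):
  1 to go: {9} 1  {10} 1
  2 to go: {6,10} 1  {8,9} 1  {9,10} 2
  3 to go: {5,6,10} 1  {6,9,10} 3  {7,8,9} 1  {8,9,10} 3
  4 to go: {3,5,6,10} 1  {4,7,8,9} 1  {5,6,9,10} 4  {6,8,9,10} 6  {7,8,9,10} 4
  5 to go: {0,3,5,6,10} 1  {2,4,7,8,9} 1  {3,5,6,9,10} 5  {4,7,8,9,10} 5  {5,6,8,9,10} 10  {6,7,8,9,10} 10
  6 to go: {0,3,5,6,9,10} 6  {1,2,4,7,8,9} 1  {2,4,7,8,9,10} 6  {3,5,6,8,9,10} 15  {4,6,7,8,9,10} 15  {5,6,7,8,9,10} 20
  7 to go: {0,3,5,6,8,9,10} 21  {1,2,4,7,8,9,10} 7  {2,4,6,7,8,9,10} 21  {3,5,6,7,8,9,10} 35  {4,5,6,7,8,9,10} 35
  8 to go: {0,3,5,6,7,8,9,10} 56  {1,2,4,6,7,8,9,10} 28  {2,4,5,6,7,8,9,10} 56  {3,4,5,6,7,8,9,10} 70
  9 to go: {0,3,4,5,6,7,8,9,10} 126  {1,2,4,5,6,7,8,9,10} 84  {2,3,4,5,6,7,8,9,10} 126
  if 0:e drops first: 210 orders
  if 1:a drops first: 252 orders
heap linearizations: 462

462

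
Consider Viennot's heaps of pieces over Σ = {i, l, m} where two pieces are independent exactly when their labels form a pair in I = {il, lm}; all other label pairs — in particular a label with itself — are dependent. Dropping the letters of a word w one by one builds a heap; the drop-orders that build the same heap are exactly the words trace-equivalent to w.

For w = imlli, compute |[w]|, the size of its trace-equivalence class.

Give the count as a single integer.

drop 0:i onto floor
drop 1:m onto {0:i}
drop 2:l onto floor
drop 3:l onto {2:l}
drop 4:i onto {1:m}
ground layer = {0:i, 2:l}
drop-orders for the pieces not yet dropped (sum over which currently-grounded one goes next):
  1 to go: {3} 1  {4} 1
  2 to go: {1,4} 1  {2,3} 1  {3,4} 2
  3 to go: {0,1,4} 1  {1,3,4} 3  {2,3,4} 3
  if 0:i drops first: 6 orders
  if 2:l drops first: 4 orders
heap linearizations: 10

10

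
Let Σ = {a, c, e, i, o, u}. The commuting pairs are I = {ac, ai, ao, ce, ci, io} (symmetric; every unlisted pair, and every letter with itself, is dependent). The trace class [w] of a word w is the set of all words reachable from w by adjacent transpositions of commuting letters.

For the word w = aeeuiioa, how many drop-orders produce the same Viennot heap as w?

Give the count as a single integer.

12

#0=a has no predecessor
#1=e depends on [0:a]
#2=e depends on [1:e]
#3=u depends on [2:e]
#4=i depends on [3:u]
#5=i depends on [4:i]
#6=o depends on [3:u]
#7=a depends on [3:u]
sources: [0:a]
N(rest) = Σ N(rest − s) over sources s of rest; N(one piece) = 1:
  size 1 → [5]=1  [6]=1  [7]=1
  size 2 → [4,5]=1  [5,6]=2  [5,7]=2  [6,7]=2
  size 3 → [4,5,6]=3  [4,5,7]=3  [5,6,7]=6
  size 4 → [4,5,6,7]=12
  size 5 → [3,4,5,6,7]=12
  size 6 → [2,3,4,5,6,7]=12
  first=0(a) contributes 12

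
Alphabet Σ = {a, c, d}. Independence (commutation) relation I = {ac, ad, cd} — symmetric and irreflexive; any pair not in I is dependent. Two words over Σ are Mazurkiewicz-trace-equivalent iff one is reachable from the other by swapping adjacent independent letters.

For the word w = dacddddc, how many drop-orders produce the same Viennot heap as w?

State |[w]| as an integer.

drop 0:d onto floor
drop 1:a onto floor
drop 2:c onto floor
drop 3:d onto {0:d}
drop 4:d onto {3:d}
drop 5:d onto {4:d}
drop 6:d onto {5:d}
drop 7:c onto {2:c}
ground layer = {0:d, 1:a, 2:c}
drop-orders for the pieces not yet dropped (sum over which currently-grounded one goes next):
  1 to go: {1} 1  {6} 1  {7} 1
  2 to go: {1,6} 2  {1,7} 2  {2,7} 1  {5,6} 1  {6,7} 2
  3 to go: {1,2,7} 3  {1,5,6} 3  {1,6,7} 6  {2,6,7} 3  {4,5,6} 1  {5,6,7} 3
  4 to go: {1,2,6,7} 12  {1,4,5,6} 4  {1,5,6,7} 12  {2,5,6,7} 6  {3,4,5,6} 1  {4,5,6,7} 4
  5 to go: {0,3,4,5,6} 1  {1,2,5,6,7} 30  {1,3,4,5,6} 5  {1,4,5,6,7} 20  {2,4,5,6,7} 10  {3,4,5,6,7} 5
  6 to go: {0,1,3,4,5,6} 6  {0,3,4,5,6,7} 6  {1,2,4,5,6,7} 60  {1,3,4,5,6,7} 30  {2,3,4,5,6,7} 15
  if 0:d drops first: 105 orders
  if 1:a drops first: 21 orders
  if 2:c drops first: 42 orders
heap linearizations: 168

168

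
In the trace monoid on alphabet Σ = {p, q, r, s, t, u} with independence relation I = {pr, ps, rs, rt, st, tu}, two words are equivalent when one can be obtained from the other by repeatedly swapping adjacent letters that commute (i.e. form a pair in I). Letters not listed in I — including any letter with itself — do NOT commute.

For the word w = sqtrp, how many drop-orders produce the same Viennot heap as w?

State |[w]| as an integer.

0(s) covers ∅
1(q) covers 0:s
2(t) covers 1:q
3(r) covers 1:q
4(p) covers 2:t
floor of heap: 0:s
completions by unplaced set U, small U first (add the entries for U minus each lowest piece of U):
  |U|=1: {3}:1  {4}:1
  |U|=2: {2,4}:1  {3,4}:2
  |U|=3: {2,3,4}:3
  start at 0(s): 3

3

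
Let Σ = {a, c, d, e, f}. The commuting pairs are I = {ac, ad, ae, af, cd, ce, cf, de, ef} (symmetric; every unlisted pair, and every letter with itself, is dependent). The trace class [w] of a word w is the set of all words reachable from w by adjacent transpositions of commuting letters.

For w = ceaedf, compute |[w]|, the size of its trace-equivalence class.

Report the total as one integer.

180

0(c) covers ∅
1(e) covers ∅
2(a) covers ∅
3(e) covers 1:e
4(d) covers ∅
5(f) covers 4:d
floor of heap: 0:c, 1:e, 2:a, 4:d
completions by unplaced set U, small U first (add the entries for U minus each lowest piece of U):
  |U|=1: {0}:1  {2}:1  {3}:1  {5}:1
  |U|=2: {0,2}:2  {0,3}:2  {0,5}:2  {1,3}:1  {2,3}:2  {2,5}:2  {3,5}:2  {4,5}:1
  |U|=3: {0,1,3}:3  {0,2,3}:6  {0,2,5}:6  {0,3,5}:6  {0,4,5}:3  {1,2,3}:3  {1,3,5}:3  {2,3,5}:6  {2,4,5}:3  {3,4,5}:3
  |U|=4: {0,1,2,3}:12  {0,1,3,5}:12  {0,2,3,5}:24  {0,2,4,5}:12  {0,3,4,5}:12  {1,2,3,5}:12  {1,3,4,5}:6  {2,3,4,5}:12
  start at 0(c): 30
  start at 1(e): 60
  start at 2(a): 30
  start at 4(d): 60
sum over floor = 180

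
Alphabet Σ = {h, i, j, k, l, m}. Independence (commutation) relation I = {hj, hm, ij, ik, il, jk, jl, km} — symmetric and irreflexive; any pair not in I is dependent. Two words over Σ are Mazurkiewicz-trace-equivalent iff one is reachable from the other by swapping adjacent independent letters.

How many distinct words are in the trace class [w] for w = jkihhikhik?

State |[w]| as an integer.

80

#0=j has no predecessor
#1=k has no predecessor
#2=i has no predecessor
#3=h depends on [1:k, 2:i]
#4=h depends on [3:h]
#5=i depends on [4:h]
#6=k depends on [4:h]
#7=h depends on [5:i, 6:k]
#8=i depends on [7:h]
#9=k depends on [7:h]
sources: [0:j, 1:k, 2:i]
N(rest) = Σ N(rest − s) over sources s of rest; N(one piece) = 1:
  size 1 → [0]=1  [8]=1  [9]=1
  size 2 → [0,8]=2  [0,9]=2  [8,9]=2
  size 3 → [0,8,9]=6  [7,8,9]=2
  size 4 → [0,7,8,9]=8  [5,7,8,9]=2  [6,7,8,9]=2
  size 5 → [0,5,7,8,9]=10  [0,6,7,8,9]=10  [5,6,7,8,9]=4
  size 6 → [0,5,6,7,8,9]=24  [4,5,6,7,8,9]=4
  size 7 → [0,4,5,6,7,8,9]=28  [3,4,5,6,7,8,9]=4
  size 8 → [0,3,4,5,6,7,8,9]=32  [1,3,4,5,6,7,8,9]=4  [2,3,4,5,6,7,8,9]=4
  first=0(j) contributes 8
  first=1(k) contributes 36
  first=2(i) contributes 36
|[w]| = 80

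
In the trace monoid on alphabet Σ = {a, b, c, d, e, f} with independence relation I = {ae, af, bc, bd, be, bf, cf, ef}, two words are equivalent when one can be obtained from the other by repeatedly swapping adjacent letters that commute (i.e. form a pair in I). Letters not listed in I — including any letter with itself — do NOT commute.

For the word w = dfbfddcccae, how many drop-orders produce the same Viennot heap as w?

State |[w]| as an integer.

0(d) covers ∅
1(f) covers 0:d
2(b) covers ∅
3(f) covers 1:f
4(d) covers 3:f
5(d) covers 4:d
6(c) covers 5:d
7(c) covers 6:c
8(c) covers 7:c
9(a) covers 2:b, 8:c
10(e) covers 8:c
floor of heap: 0:d, 2:b
completions by unplaced set U, small U first (add the entries for U minus each lowest piece of U):
  |U|=1: {9}:1  {10}:1
  |U|=2: {2,9}:1  {9,10}:2
  |U|=3: {2,9,10}:3  {8,9,10}:2
  |U|=4: {2,8,9,10}:5  {7,8,9,10}:2
  |U|=5: {2,7,8,9,10}:7  {6,7,8,9,10}:2
  |U|=6: {2,6,7,8,9,10}:9  {5,6,7,8,9,10}:2
  |U|=7: {2,5,6,7,8,9,10}:11  {4,5,6,7,8,9,10}:2
  |U|=8: {2,4,5,6,7,8,9,10}:13  {3,4,5,6,7,8,9,10}:2
  |U|=9: {1,3,4,5,6,7,8,9,10}:2  {2,3,4,5,6,7,8,9,10}:15
  start at 0(d): 17
  start at 2(b): 2
sum over floor = 19

19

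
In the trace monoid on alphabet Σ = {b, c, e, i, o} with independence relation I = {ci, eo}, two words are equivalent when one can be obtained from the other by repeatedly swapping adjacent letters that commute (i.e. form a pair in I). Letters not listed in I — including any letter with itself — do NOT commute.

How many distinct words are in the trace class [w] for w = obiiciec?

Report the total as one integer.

4

0(o) covers ∅
1(b) covers 0:o
2(i) covers 1:b
3(i) covers 2:i
4(c) covers 1:b
5(i) covers 3:i
6(e) covers 4:c, 5:i
7(c) covers 6:e
floor of heap: 0:o
completions by unplaced set U, small U first (add the entries for U minus each lowest piece of U):
  |U|=1: {7}:1
  |U|=2: {6,7}:1
  |U|=3: {4,6,7}:1  {5,6,7}:1
  |U|=4: {3,5,6,7}:1  {4,5,6,7}:2
  |U|=5: {2,3,5,6,7}:1  {3,4,5,6,7}:3
  |U|=6: {2,3,4,5,6,7}:4
  start at 0(o): 4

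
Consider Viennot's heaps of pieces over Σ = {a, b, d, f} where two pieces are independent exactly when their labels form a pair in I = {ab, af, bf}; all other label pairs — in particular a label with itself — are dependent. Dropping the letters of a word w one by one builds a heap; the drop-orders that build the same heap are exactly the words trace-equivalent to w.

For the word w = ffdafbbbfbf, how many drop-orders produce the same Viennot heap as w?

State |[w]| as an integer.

drop 0:f onto floor
drop 1:f onto {0:f}
drop 2:d onto {1:f}
drop 3:a onto {2:d}
drop 4:f onto {2:d}
drop 5:b onto {2:d}
drop 6:b onto {5:b}
drop 7:b onto {6:b}
drop 8:f onto {4:f}
drop 9:b onto {7:b}
drop 10:f onto {8:f}
ground layer = {0:f}
drop-orders for the pieces not yet dropped (sum over which currently-grounded one goes next):
  1 to go: {3} 1  {9} 1  {10} 1
  2 to go: {3,9} 2  {3,10} 2  {7,9} 1  {8,10} 1  {9,10} 2
  3 to go: {3,7,9} 3  {3,8,10} 3  {3,9,10} 6  {4,8,10} 1  {6,7,9} 1  {7,9,10} 3  {8,9,10} 3
  4 to go: {3,4,8,10} 4  {3,6,7,9} 4  {3,7,9,10} 12  {3,8,9,10} 12  {4,8,9,10} 4  {5,6,7,9} 1  {6,7,9,10} 4  {7,8,9,10} 6
  5 to go: {3,4,8,9,10} 20  {3,5,6,7,9} 5  {3,6,7,9,10} 20  {3,7,8,9,10} 30  {4,7,8,9,10} 10  {5,6,7,9,10} 5  {6,7,8,9,10} 10
  6 to go: {3,4,7,8,9,10} 60  {3,5,6,7,9,10} 30  {3,6,7,8,9,10} 60  {4,6,7,8,9,10} 20  {5,6,7,8,9,10} 15
  7 to go: {3,4,6,7,8,9,10} 140  {3,5,6,7,8,9,10} 105  {4,5,6,7,8,9,10} 35
  8 to go: {3,4,5,6,7,8,9,10} 280
  9 to go: {2,3,4,5,6,7,8,9,10} 280
  if 0:f drops first: 280 orders

280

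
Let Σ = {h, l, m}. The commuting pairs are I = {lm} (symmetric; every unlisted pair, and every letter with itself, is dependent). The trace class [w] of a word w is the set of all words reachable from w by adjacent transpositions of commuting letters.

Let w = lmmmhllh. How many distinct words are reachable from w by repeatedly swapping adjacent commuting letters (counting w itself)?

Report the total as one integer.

piece 0:l — minimal
piece 1:m — minimal
piece 2:m rests on {1:m}
piece 3:m rests on {2:m}
piece 4:h rests on {0:l, 3:m}
piece 5:l rests on {4:h}
piece 6:l rests on {5:l}
piece 7:h rests on {6:l}
minimal pieces: {0:l, 1:m}
ways to finish when only these pieces remain (= sum over removing one remaining piece with nothing left below it):
  1 left: {7}→1
  2 left: {6,7}→1
  3 left: {5,6,7}→1
  4 left: {4,5,6,7}→1
  5 left: {0,4,5,6,7}→1  {3,4,5,6,7}→1
  6 left: {0,3,4,5,6,7}→2  {2,3,4,5,6,7}→1
  placing 0:l first → 1 extensions
  placing 1:m first → 3 extensions
total linear extensions = 4

4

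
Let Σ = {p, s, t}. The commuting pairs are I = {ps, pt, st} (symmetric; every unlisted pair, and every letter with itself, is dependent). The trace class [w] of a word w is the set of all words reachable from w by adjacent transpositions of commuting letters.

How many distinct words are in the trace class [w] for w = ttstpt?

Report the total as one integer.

30

#0=t has no predecessor
#1=t depends on [0:t]
#2=s has no predecessor
#3=t depends on [1:t]
#4=p has no predecessor
#5=t depends on [3:t]
sources: [0:t, 2:s, 4:p]
N(rest) = Σ N(rest − s) over sources s of rest; N(one piece) = 1:
  size 1 → [2]=1  [4]=1  [5]=1
  size 2 → [2,4]=2  [2,5]=2  [3,5]=1  [4,5]=2
  size 3 → [1,3,5]=1  [2,3,5]=3  [2,4,5]=6  [3,4,5]=3
  size 4 → [0,1,3,5]=1  [1,2,3,5]=4  [1,3,4,5]=4  [2,3,4,5]=12
  first=0(t) contributes 20
  first=2(s) contributes 5
  first=4(p) contributes 5
|[w]| = 30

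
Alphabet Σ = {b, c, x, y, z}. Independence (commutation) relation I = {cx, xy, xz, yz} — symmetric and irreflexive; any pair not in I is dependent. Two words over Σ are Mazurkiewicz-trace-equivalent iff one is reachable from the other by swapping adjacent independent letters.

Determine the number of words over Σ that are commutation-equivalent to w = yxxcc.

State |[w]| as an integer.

drop 0:y onto floor
drop 1:x onto floor
drop 2:x onto {1:x}
drop 3:c onto {0:y}
drop 4:c onto {3:c}
ground layer = {0:y, 1:x}
drop-orders for the pieces not yet dropped (sum over which currently-grounded one goes next):
  1 to go: {2} 1  {4} 1
  2 to go: {1,2} 1  {2,4} 2  {3,4} 1
  3 to go: {0,3,4} 1  {1,2,4} 3  {2,3,4} 3
  if 0:y drops first: 6 orders
  if 1:x drops first: 4 orders
heap linearizations: 10

10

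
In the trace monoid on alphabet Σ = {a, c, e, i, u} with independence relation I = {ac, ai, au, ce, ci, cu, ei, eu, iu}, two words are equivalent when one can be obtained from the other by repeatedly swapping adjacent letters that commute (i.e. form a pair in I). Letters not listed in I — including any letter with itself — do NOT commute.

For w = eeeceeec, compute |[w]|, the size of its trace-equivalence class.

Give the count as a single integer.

28

#0=e has no predecessor
#1=e depends on [0:e]
#2=e depends on [1:e]
#3=c has no predecessor
#4=e depends on [2:e]
#5=e depends on [4:e]
#6=e depends on [5:e]
#7=c depends on [3:c]
sources: [0:e, 3:c]
N(rest) = Σ N(rest − s) over sources s of rest; N(one piece) = 1:
  size 1 → [6]=1  [7]=1
  size 2 → [3,7]=1  [5,6]=1  [6,7]=2
  size 3 → [3,6,7]=3  [4,5,6]=1  [5,6,7]=3
  size 4 → [2,4,5,6]=1  [3,5,6,7]=6  [4,5,6,7]=4
  size 5 → [1,2,4,5,6]=1  [2,4,5,6,7]=5  [3,4,5,6,7]=10
  size 6 → [0,1,2,4,5,6]=1  [1,2,4,5,6,7]=6  [2,3,4,5,6,7]=15
  first=0(e) contributes 21
  first=3(c) contributes 7
|[w]| = 28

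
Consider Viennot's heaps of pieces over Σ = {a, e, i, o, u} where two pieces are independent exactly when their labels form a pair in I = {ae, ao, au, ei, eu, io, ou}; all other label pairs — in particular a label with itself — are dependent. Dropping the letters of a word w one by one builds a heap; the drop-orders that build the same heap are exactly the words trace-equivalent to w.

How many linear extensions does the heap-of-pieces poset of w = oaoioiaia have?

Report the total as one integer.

0(o) covers ∅
1(a) covers ∅
2(o) covers 0:o
3(i) covers 1:a
4(o) covers 2:o
5(i) covers 3:i
6(a) covers 5:i
7(i) covers 6:a
8(a) covers 7:i
floor of heap: 0:o, 1:a
completions by unplaced set U, small U first (add the entries for U minus each lowest piece of U):
  |U|=1: {4}:1  {8}:1
  |U|=2: {2,4}:1  {4,8}:2  {7,8}:1
  |U|=3: {0,2,4}:1  {2,4,8}:3  {4,7,8}:3  {6,7,8}:1
  |U|=4: {0,2,4,8}:4  {2,4,7,8}:6  {4,6,7,8}:4  {5,6,7,8}:1
  |U|=5: {0,2,4,7,8}:10  {2,4,6,7,8}:10  {3,5,6,7,8}:1  {4,5,6,7,8}:5
  |U|=6: {0,2,4,6,7,8}:20  {1,3,5,6,7,8}:1  {2,4,5,6,7,8}:15  {3,4,5,6,7,8}:6
  |U|=7: {0,2,4,5,6,7,8}:35  {1,3,4,5,6,7,8}:7  {2,3,4,5,6,7,8}:21
  start at 0(o): 28
  start at 1(a): 56
sum over floor = 84

84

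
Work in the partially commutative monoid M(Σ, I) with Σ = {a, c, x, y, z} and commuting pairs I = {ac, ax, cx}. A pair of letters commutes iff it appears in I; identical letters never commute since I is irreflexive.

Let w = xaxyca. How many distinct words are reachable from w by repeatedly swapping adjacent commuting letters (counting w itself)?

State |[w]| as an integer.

6

#0=x has no predecessor
#1=a has no predecessor
#2=x depends on [0:x]
#3=y depends on [1:a, 2:x]
#4=c depends on [3:y]
#5=a depends on [3:y]
sources: [0:x, 1:a]
N(rest) = Σ N(rest − s) over sources s of rest; N(one piece) = 1:
  size 1 → [4]=1  [5]=1
  size 2 → [4,5]=2
  size 3 → [3,4,5]=2
  size 4 → [1,3,4,5]=2  [2,3,4,5]=2
  first=0(x) contributes 4
  first=1(a) contributes 2
|[w]| = 6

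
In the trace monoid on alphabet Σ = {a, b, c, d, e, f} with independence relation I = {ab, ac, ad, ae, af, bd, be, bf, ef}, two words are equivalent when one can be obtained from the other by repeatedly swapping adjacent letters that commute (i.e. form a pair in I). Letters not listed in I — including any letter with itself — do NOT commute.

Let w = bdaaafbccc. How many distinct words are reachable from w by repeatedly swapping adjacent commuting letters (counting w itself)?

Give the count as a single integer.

720

0(b) covers ∅
1(d) covers ∅
2(a) covers ∅
3(a) covers 2:a
4(a) covers 3:a
5(f) covers 1:d
6(b) covers 0:b
7(c) covers 5:f, 6:b
8(c) covers 7:c
9(c) covers 8:c
floor of heap: 0:b, 1:d, 2:a
completions by unplaced set U, small U first (add the entries for U minus each lowest piece of U):
  |U|=1: {4}:1  {9}:1
  |U|=2: {3,4}:1  {4,9}:2  {8,9}:1
  |U|=3: {2,3,4}:1  {3,4,9}:3  {4,8,9}:3  {7,8,9}:1
  |U|=4: {2,3,4,9}:4  {3,4,8,9}:6  {4,7,8,9}:4  {5,7,8,9}:1  {6,7,8,9}:1
  |U|=5: {0,6,7,8,9}:1  {1,5,7,8,9}:1  {2,3,4,8,9}:10  {3,4,7,8,9}:10  {4,5,7,8,9}:5  {4,6,7,8,9}:5  {5,6,7,8,9}:2
  |U|=6: {0,4,6,7,8,9}:6  {0,5,6,7,8,9}:3  {1,4,5,7,8,9}:6  {1,5,6,7,8,9}:3  {2,3,4,7,8,9}:20  {3,4,5,7,8,9}:15  {3,4,6,7,8,9}:15  {4,5,6,7,8,9}:12
  |U|=7: {0,1,5,6,7,8,9}:6  {0,3,4,6,7,8,9}:21  {0,4,5,6,7,8,9}:21  {1,3,4,5,7,8,9}:21  {1,4,5,6,7,8,9}:21  {2,3,4,5,7,8,9}:35  {2,3,4,6,7,8,9}:35  {3,4,5,6,7,8,9}:42
  |U|=8: {0,1,4,5,6,7,8,9}:48  {0,2,3,4,6,7,8,9}:56  {0,3,4,5,6,7,8,9}:84  {1,2,3,4,5,7,8,9}:56  {1,3,4,5,6,7,8,9}:84  {2,3,4,5,6,7,8,9}:112
  start at 0(b): 252
  start at 1(d): 252
  start at 2(a): 216
sum over floor = 720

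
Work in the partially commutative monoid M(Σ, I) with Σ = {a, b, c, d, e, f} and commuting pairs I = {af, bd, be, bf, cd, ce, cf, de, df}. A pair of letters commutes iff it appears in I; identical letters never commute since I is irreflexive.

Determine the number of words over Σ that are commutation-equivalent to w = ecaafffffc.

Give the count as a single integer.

#0=e has no predecessor
#1=c has no predecessor
#2=a depends on [0:e, 1:c]
#3=a depends on [2:a]
#4=f depends on [0:e]
#5=f depends on [4:f]
#6=f depends on [5:f]
#7=f depends on [6:f]
#8=f depends on [7:f]
#9=c depends on [3:a]
sources: [0:e, 1:c]
N(rest) = Σ N(rest − s) over sources s of rest; N(one piece) = 1:
  size 1 → [8]=1  [9]=1
  size 2 → [3,9]=1  [7,8]=1  [8,9]=2
  size 3 → [2,3,9]=1  [3,8,9]=3  [6,7,8]=1  [7,8,9]=3
  size 4 → [1,2,3,9]=1  [2,3,8,9]=4  [3,7,8,9]=6  [5,6,7,8]=1  [6,7,8,9]=4
  size 5 → [1,2,3,8,9]=5  [2,3,7,8,9]=10  [3,6,7,8,9]=10  [4,5,6,7,8]=1  [5,6,7,8,9]=5
  size 6 → [1,2,3,7,8,9]=15  [2,3,6,7,8,9]=20  [3,5,6,7,8,9]=15  [4,5,6,7,8,9]=6
  size 7 → [1,2,3,6,7,8,9]=35  [2,3,5,6,7,8,9]=35  [3,4,5,6,7,8,9]=21
  size 8 → [1,2,3,5,6,7,8,9]=70  [2,3,4,5,6,7,8,9]=56
  first=0(e) contributes 126
  first=1(c) contributes 56
|[w]| = 182

182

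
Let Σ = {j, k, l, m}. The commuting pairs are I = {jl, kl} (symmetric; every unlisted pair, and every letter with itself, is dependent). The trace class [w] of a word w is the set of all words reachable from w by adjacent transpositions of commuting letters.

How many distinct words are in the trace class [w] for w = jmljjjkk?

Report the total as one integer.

piece 0:j — minimal
piece 1:m rests on {0:j}
piece 2:l rests on {1:m}
piece 3:j rests on {1:m}
piece 4:j rests on {3:j}
piece 5:j rests on {4:j}
piece 6:k rests on {5:j}
piece 7:k rests on {6:k}
minimal pieces: {0:j}
ways to finish when only these pieces remain (= sum over removing one remaining piece with nothing left below it):
  1 left: {2}→1  {7}→1
  2 left: {2,7}→2  {6,7}→1
  3 left: {2,6,7}→3  {5,6,7}→1
  4 left: {2,5,6,7}→4  {4,5,6,7}→1
  5 left: {2,4,5,6,7}→5  {3,4,5,6,7}→1
  6 left: {2,3,4,5,6,7}→6
  placing 0:j first → 6 extensions

6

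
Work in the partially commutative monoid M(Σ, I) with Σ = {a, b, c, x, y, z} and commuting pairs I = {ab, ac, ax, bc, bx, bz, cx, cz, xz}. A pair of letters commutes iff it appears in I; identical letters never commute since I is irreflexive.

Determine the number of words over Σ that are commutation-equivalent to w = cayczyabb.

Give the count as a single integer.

12

0(c) covers ∅
1(a) covers ∅
2(y) covers 0:c, 1:a
3(c) covers 2:y
4(z) covers 2:y
5(y) covers 3:c, 4:z
6(a) covers 5:y
7(b) covers 5:y
8(b) covers 7:b
floor of heap: 0:c, 1:a
completions by unplaced set U, small U first (add the entries for U minus each lowest piece of U):
  |U|=1: {6}:1  {8}:1
  |U|=2: {6,8}:2  {7,8}:1
  |U|=3: {6,7,8}:3
  |U|=4: {5,6,7,8}:3
  |U|=5: {3,5,6,7,8}:3  {4,5,6,7,8}:3
  |U|=6: {3,4,5,6,7,8}:6
  |U|=7: {2,3,4,5,6,7,8}:6
  start at 0(c): 6
  start at 1(a): 6
sum over floor = 12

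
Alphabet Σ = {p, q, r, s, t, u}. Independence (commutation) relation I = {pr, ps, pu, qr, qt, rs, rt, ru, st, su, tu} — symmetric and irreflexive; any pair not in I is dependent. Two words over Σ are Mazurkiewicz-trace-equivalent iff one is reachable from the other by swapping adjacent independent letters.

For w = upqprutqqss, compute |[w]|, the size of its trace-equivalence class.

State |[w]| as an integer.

0(u) covers ∅
1(p) covers ∅
2(q) covers 0:u, 1:p
3(p) covers 2:q
4(r) covers ∅
5(u) covers 2:q
6(t) covers 3:p
7(q) covers 3:p, 5:u
8(q) covers 7:q
9(s) covers 8:q
10(s) covers 9:s
floor of heap: 0:u, 1:p, 4:r
completions by unplaced set U, small U first (add the entries for U minus each lowest piece of U):
  |U|=1: {4}:1  {6}:1  {10}:1
  |U|=2: {4,6}:2  {4,10}:2  {6,10}:2  {9,10}:1
  |U|=3: {4,6,10}:6  {4,9,10}:3  {6,9,10}:3  {8,9,10}:1
  |U|=4: {4,6,9,10}:12  {4,8,9,10}:4  {6,8,9,10}:4  {7,8,9,10}:1
  |U|=5: {4,6,8,9,10}:20  {4,7,8,9,10}:5  {5,7,8,9,10}:1  {6,7,8,9,10}:5
  |U|=6: {3,6,7,8,9,10}:5  {4,5,7,8,9,10}:6  {4,6,7,8,9,10}:30  {5,6,7,8,9,10}:6
  |U|=7: {3,4,6,7,8,9,10}:35  {3,5,6,7,8,9,10}:11  {4,5,6,7,8,9,10}:42
  |U|=8: {2,3,5,6,7,8,9,10}:11  {3,4,5,6,7,8,9,10}:88
  |U|=9: {0,2,3,5,6,7,8,9,10}:11  {1,2,3,5,6,7,8,9,10}:11  {2,3,4,5,6,7,8,9,10}:99
  start at 0(u): 110
  start at 1(p): 110
  start at 4(r): 22
sum over floor = 242

242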